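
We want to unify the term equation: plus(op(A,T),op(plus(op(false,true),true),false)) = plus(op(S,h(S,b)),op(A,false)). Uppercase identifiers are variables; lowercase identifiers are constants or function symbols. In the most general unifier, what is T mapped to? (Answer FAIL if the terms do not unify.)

Decompose plus/2: op(A,T) = op(S,h(S,b)),  op(plus(op(false,true),true),false) = op(A,false).
Decompose op/2: A = S,  T = h(S,b).
Bind A := S; substituting into the one remaining equation that mentions A gives: op(plus(op(false,true),true),false) = op(S,false).
Bind T := h(S,b); no other remaining equation mentions T.
Decompose op/2: plus(op(false,true),true) = S,  false = false.
Bind S := plus(op(false,true),true); no other remaining equation mentions S. Substituting into the earlier bindings gives A := plus(op(false,true),true), T := h(plus(op(false,true),true),b).
Delete trivial equation false = false.
MGU = { A ↦ plus(op(false,true),true), T ↦ h(plus(op(false,true),true),b), S ↦ plus(op(false,true),true) }, so T ↦ h(plus(op(false,true),true),b).

h(plus(op(false,true),true),b)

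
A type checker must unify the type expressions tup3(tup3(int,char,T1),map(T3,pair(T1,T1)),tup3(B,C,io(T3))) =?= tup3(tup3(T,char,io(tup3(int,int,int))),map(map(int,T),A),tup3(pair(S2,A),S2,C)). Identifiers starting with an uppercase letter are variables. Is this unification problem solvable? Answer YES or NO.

Decompose tup3/3: tup3(int,char,T1) =?= tup3(T,char,io(tup3(int,int,int))),  map(T3,pair(T1,T1)) =?= map(map(int,T),A),  tup3(B,C,io(T3)) =?= tup3(pair(S2,A),S2,C).
Decompose tup3/3: int =?= T,  char =?= char,  T1 =?= io(tup3(int,int,int)).
Bind T := int; substituting into the one remaining equation that mentions T gives: map(T3,pair(T1,T1)) =?= map(map(int,int),A).
Delete trivial equation char =?= char.
Bind T1 := io(tup3(int,int,int)); substituting into the one remaining equation that mentions T1 gives: map(T3,pair(io(tup3(int,int,int)),io(tup3(int,int,int)))) =?= map(map(int,int),A).
Decompose map/2: T3 =?= map(int,int),  pair(io(tup3(int,int,int)),io(tup3(int,int,int))) =?= A.
Bind T3 := map(int,int); substituting into the one remaining equation that mentions T3 gives: tup3(B,C,io(map(int,int))) =?= tup3(pair(S2,A),S2,C).
Bind A := pair(io(tup3(int,int,int)),io(tup3(int,int,int))); substituting into the remaining equation gives: tup3(B,C,io(map(int,int))) =?= tup3(pair(S2,pair(io(tup3(int,int,int)),io(tup3(int,int,int)))),S2,C).
Decompose tup3/3: B =?= pair(S2,pair(io(tup3(int,int,int)),io(tup3(int,int,int)))),  C =?= S2,  io(map(int,int)) =?= C.
Bind B := pair(S2,pair(io(tup3(int,int,int)),io(tup3(int,int,int)))); no other remaining equation mentions B.
Bind C := S2; substituting into the remaining equation gives: io(map(int,int)) =?= S2.
Bind S2 := io(map(int,int)). Substituting into the earlier bindings gives B := pair(io(map(int,int)),pair(io(tup3(int,int,int)),io(tup3(int,int,int)))), C := io(map(int,int)).
No equations remain and no clash or occurs-check failure arose, so a unifier exists.

YES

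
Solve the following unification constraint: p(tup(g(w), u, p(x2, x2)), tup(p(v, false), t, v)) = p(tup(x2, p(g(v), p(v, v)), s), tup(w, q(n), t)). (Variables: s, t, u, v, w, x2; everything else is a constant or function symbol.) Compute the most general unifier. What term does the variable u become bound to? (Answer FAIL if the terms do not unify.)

Decompose p/2: tup(g(w), u, p(x2, x2)) = tup(x2, p(g(v), p(v, v)), s),  tup(p(v, false), t, v) = tup(w, q(n), t).
Decompose tup/3: g(w) = x2,  u = p(g(v), p(v, v)),  p(x2, x2) = s.
Bind x2 := g(w); substituting into the one remaining equation that mentions x2 gives: p(g(w), g(w)) = s.
Bind u := p(g(v), p(v, v)); no other remaining equation mentions u.
Bind s := p(g(w), g(w)); no other remaining equation mentions s.
Decompose tup/3: p(v, false) = w,  t = q(n),  v = t.
Bind w := p(v, false); no other remaining equation mentions w. Substituting into the earlier bindings gives x2 := g(p(v, false)), s := p(g(p(v, false)), g(p(v, false))).
Bind t := q(n); substituting into the remaining equation gives: v = q(n).
Bind v := q(n). Substituting into the earlier bindings gives x2 := g(p(q(n), false)), u := p(g(q(n)), p(q(n), q(n))), s := p(g(p(q(n), false)), g(p(q(n), false))), w := p(q(n), false).
MGU = { x2 := g(p(q(n), false)), u := p(g(q(n)), p(q(n), q(n))), s := p(g(p(q(n), false)), g(p(q(n), false))), w := p(q(n), false), t := q(n), v := q(n) }, so u := p(g(q(n)), p(q(n), q(n))).

p(g(q(n)), p(q(n), q(n)))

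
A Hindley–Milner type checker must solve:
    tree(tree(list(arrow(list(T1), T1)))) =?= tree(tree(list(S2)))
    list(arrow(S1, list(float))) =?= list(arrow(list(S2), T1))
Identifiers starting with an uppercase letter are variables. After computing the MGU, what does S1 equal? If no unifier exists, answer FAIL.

Decompose tree/1: tree(list(arrow(list(T1), T1))) =?= tree(list(S2)).
Decompose tree/1: list(arrow(list(T1), T1)) =?= list(S2).
Decompose list/1: arrow(list(T1), T1) =?= S2.
Bind S2 := arrow(list(T1), T1); substituting into the remaining equation gives: list(arrow(S1, list(float))) =?= list(arrow(list(arrow(list(T1), T1)), T1)).
Decompose list/1: arrow(S1, list(float)) =?= arrow(list(arrow(list(T1), T1)), T1).
Decompose arrow/2: S1 =?= list(arrow(list(T1), T1)),  list(float) =?= T1.
Bind S1 := list(arrow(list(T1), T1)); no other remaining equation mentions S1.
Bind T1 := list(float). Substituting into the earlier bindings gives S2 := arrow(list(list(float)), list(float)), S1 := list(arrow(list(list(float)), list(float))).
MGU = { S2 -> arrow(list(list(float)), list(float)), S1 -> list(arrow(list(list(float)), list(float))), T1 -> list(float) }, so S1 -> list(arrow(list(list(float)), list(float))).

list(arrow(list(list(float)), list(float)))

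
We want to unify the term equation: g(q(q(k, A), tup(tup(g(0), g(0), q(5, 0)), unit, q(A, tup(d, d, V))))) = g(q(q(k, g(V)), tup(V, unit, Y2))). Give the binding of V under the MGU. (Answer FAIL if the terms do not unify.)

tup(g(0), g(0), q(5, 0))

Decompose g/1: q(q(k, A), tup(tup(g(0), g(0), q(5, 0)), unit, q(A, tup(d, d, V)))) = q(q(k, g(V)), tup(V, unit, Y2)).
Decompose q/2: q(k, A) = q(k, g(V)),  tup(tup(g(0), g(0), q(5, 0)), unit, q(A, tup(d, d, V))) = tup(V, unit, Y2).
Decompose q/2: k = k,  A = g(V).
Delete trivial equation k = k.
Bind A := g(V); substituting into the remaining equation gives: tup(tup(g(0), g(0), q(5, 0)), unit, q(g(V), tup(d, d, V))) = tup(V, unit, Y2).
Decompose tup/3: tup(g(0), g(0), q(5, 0)) = V,  unit = unit,  q(g(V), tup(d, d, V)) = Y2.
Bind V := tup(g(0), g(0), q(5, 0)); substituting into the one remaining equation that mentions V gives: q(g(tup(g(0), g(0), q(5, 0))), tup(d, d, tup(g(0), g(0), q(5, 0)))) = Y2. Substituting into the earlier binding gives A := g(tup(g(0), g(0), q(5, 0))).
Delete trivial equation unit = unit.
Bind Y2 := q(g(tup(g(0), g(0), q(5, 0))), tup(d, d, tup(g(0), g(0), q(5, 0)))).
MGU = { A ↦ g(tup(g(0), g(0), q(5, 0))), V ↦ tup(g(0), g(0), q(5, 0)), Y2 ↦ q(g(tup(g(0), g(0), q(5, 0))), tup(d, d, tup(g(0), g(0), q(5, 0)))) }, so V ↦ tup(g(0), g(0), q(5, 0)).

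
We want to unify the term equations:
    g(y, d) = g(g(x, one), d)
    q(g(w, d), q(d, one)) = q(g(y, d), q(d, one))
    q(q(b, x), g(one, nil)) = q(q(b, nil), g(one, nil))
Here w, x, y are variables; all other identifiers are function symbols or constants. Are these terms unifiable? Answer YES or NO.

Decompose g/2: y = g(x, one),  d = d.
Bind y := g(x, one); substituting into the one remaining equation that mentions y gives: q(g(w, d), q(d, one)) = q(g(g(x, one), d), q(d, one)).
Delete trivial equation d = d.
Decompose q/2: g(w, d) = g(g(x, one), d),  q(d, one) = q(d, one).
Decompose g/2: w = g(x, one),  d = d.
Bind w := g(x, one); no other remaining equation mentions w.
Delete trivial equation d = d.
Delete trivial equation q(d, one) = q(d, one).
Decompose q/2: q(b, x) = q(b, nil),  g(one, nil) = g(one, nil).
Decompose q/2: b = b,  x = nil.
Delete trivial equation b = b.
Bind x := nil; no other remaining equation mentions x. Substituting into the earlier bindings gives y := g(nil, one), w := g(nil, one).
Delete trivial equation g(one, nil) = g(one, nil).
No equations remain and no clash or occurs-check failure arose, so a unifier exists.

YES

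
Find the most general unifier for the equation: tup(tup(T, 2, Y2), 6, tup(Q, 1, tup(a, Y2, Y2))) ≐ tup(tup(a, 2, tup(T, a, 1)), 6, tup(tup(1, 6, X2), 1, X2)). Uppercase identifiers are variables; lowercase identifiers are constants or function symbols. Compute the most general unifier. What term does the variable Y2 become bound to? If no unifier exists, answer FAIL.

tup(a, a, 1)

Decompose tup/3: tup(T, 2, Y2) ≐ tup(a, 2, tup(T, a, 1)),  6 ≐ 6,  tup(Q, 1, tup(a, Y2, Y2)) ≐ tup(tup(1, 6, X2), 1, X2).
Decompose tup/3: T ≐ a,  2 ≐ 2,  Y2 ≐ tup(T, a, 1).
Bind T := a; substituting into the one remaining equation that mentions T gives: Y2 ≐ tup(a, a, 1).
Delete trivial equation 2 ≐ 2.
Bind Y2 := tup(a, a, 1); substituting into the one remaining equation that mentions Y2 gives: tup(Q, 1, tup(a, tup(a, a, 1), tup(a, a, 1))) ≐ tup(tup(1, 6, X2), 1, X2).
Delete trivial equation 6 ≐ 6.
Decompose tup/3: Q ≐ tup(1, 6, X2),  1 ≐ 1,  tup(a, tup(a, a, 1), tup(a, a, 1)) ≐ X2.
Bind Q := tup(1, 6, X2); no other remaining equation mentions Q.
Delete trivial equation 1 ≐ 1.
Bind X2 := tup(a, tup(a, a, 1), tup(a, a, 1)). Substituting into the earlier binding gives Q := tup(1, 6, tup(a, tup(a, a, 1), tup(a, a, 1))).
MGU = { T := a, Y2 := tup(a, a, 1), Q := tup(1, 6, tup(a, tup(a, a, 1), tup(a, a, 1))), X2 := tup(a, tup(a, a, 1), tup(a, a, 1)) }, so Y2 := tup(a, a, 1).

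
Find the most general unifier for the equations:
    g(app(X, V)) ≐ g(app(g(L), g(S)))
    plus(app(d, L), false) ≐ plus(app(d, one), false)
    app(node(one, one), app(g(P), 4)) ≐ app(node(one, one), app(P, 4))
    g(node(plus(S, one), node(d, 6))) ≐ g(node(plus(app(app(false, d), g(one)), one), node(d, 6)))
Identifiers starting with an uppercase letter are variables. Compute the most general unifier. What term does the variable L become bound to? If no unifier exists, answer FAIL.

FAIL

Decompose g/1: app(X, V) ≐ app(g(L), g(S)).
Decompose app/2: X ≐ g(L),  V ≐ g(S).
Bind X := g(L); no other remaining equation mentions X.
Bind V := g(S); no other remaining equation mentions V.
Decompose plus/2: app(d, L) ≐ app(d, one),  false ≐ false.
Decompose app/2: d ≐ d,  L ≐ one.
Delete trivial equation d ≐ d.
Bind L := one; no other remaining equation mentions L. Substituting into the earlier binding gives X := g(one).
Delete trivial equation false ≐ false.
Decompose app/2: node(one, one) ≐ node(one, one),  app(g(P), 4) ≐ app(P, 4).
Delete trivial equation node(one, one) ≐ node(one, one).
Decompose app/2: g(P) ≐ P,  4 ≐ 4.
Occurs check fails: P occurs in g(P); the equation P ≐ g(P) has no finite solution.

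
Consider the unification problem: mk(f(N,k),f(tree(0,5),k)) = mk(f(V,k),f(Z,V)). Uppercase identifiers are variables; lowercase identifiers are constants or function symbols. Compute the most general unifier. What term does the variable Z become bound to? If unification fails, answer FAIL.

tree(0,5)

Decompose mk/2: f(N,k) = f(V,k),  f(tree(0,5),k) = f(Z,V).
Decompose f/2: N = V,  k = k.
Bind N := V; no other remaining equation mentions N.
Delete trivial equation k = k.
Decompose f/2: tree(0,5) = Z,  k = V.
Bind Z := tree(0,5); no other remaining equation mentions Z.
Bind V := k. Substituting into the earlier binding gives N := k.
MGU = { N ↦ k, Z ↦ tree(0,5), V ↦ k }, so Z ↦ tree(0,5).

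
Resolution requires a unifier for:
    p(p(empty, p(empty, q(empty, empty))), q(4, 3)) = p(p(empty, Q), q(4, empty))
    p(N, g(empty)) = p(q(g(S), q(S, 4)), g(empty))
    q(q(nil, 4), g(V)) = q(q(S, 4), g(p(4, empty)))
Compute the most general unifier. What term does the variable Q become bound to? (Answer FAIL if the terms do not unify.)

FAIL

Decompose p/2: p(empty, p(empty, q(empty, empty))) = p(empty, Q),  q(4, 3) = q(4, empty).
Decompose p/2: empty = empty,  p(empty, q(empty, empty)) = Q.
Delete trivial equation empty = empty.
Bind Q := p(empty, q(empty, empty)); no other remaining equation mentions Q.
Decompose q/2: 4 = 4,  3 = empty.
Delete trivial equation 4 = 4.
Clash: constants 3 and empty differ; no unifier exists.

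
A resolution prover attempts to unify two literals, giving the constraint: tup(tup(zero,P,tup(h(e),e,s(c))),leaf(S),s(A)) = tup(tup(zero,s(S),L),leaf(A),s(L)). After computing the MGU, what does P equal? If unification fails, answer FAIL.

s(tup(h(e),e,s(c)))

Decompose tup/3: tup(zero,P,tup(h(e),e,s(c))) = tup(zero,s(S),L),  leaf(S) = leaf(A),  s(A) = s(L).
Decompose tup/3: zero = zero,  P = s(S),  tup(h(e),e,s(c)) = L.
Delete trivial equation zero = zero.
Bind P := s(S); no other remaining equation mentions P.
Bind L := tup(h(e),e,s(c)); substituting into the one remaining equation that mentions L gives: s(A) = s(tup(h(e),e,s(c))).
Decompose leaf/1: S = A.
Bind S := A; no other remaining equation mentions S. Substituting into the earlier binding gives P := s(A).
Decompose s/1: A = tup(h(e),e,s(c)).
Bind A := tup(h(e),e,s(c)). Substituting into the earlier bindings gives P := s(tup(h(e),e,s(c))), S := tup(h(e),e,s(c)).
MGU = { P := s(tup(h(e),e,s(c))), L := tup(h(e),e,s(c)), S := tup(h(e),e,s(c)), A := tup(h(e),e,s(c)) }, so P := s(tup(h(e),e,s(c))).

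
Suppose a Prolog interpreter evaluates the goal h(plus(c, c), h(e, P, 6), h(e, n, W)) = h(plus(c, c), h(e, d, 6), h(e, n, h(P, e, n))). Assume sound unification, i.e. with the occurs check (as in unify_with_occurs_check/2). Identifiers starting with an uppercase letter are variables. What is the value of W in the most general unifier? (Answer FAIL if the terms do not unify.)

Decompose h/3: plus(c, c) = plus(c, c),  h(e, P, 6) = h(e, d, 6),  h(e, n, W) = h(e, n, h(P, e, n)).
Delete trivial equation plus(c, c) = plus(c, c).
Decompose h/3: e = e,  P = d,  6 = 6.
Delete trivial equation e = e.
Bind P := d; substituting into the one remaining equation that mentions P gives: h(e, n, W) = h(e, n, h(d, e, n)).
Delete trivial equation 6 = 6.
Decompose h/3: e = e,  n = n,  W = h(d, e, n).
Delete trivial equation e = e.
Delete trivial equation n = n.
Bind W := h(d, e, n).
MGU = { P -> d, W -> h(d, e, n) }, so W -> h(d, e, n).

h(d, e, n)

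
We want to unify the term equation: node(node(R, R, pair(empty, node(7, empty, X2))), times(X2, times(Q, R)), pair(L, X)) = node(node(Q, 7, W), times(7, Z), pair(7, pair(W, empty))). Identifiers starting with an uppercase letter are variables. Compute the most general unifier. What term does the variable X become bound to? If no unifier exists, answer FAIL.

Decompose node/3: node(R, R, pair(empty, node(7, empty, X2))) = node(Q, 7, W),  times(X2, times(Q, R)) = times(7, Z),  pair(L, X) = pair(7, pair(W, empty)).
Decompose node/3: R = Q,  R = 7,  pair(empty, node(7, empty, X2)) = W.
Bind R := Q; substituting into the 2 remaining equations that mention R gives: Q = 7,  times(X2, times(Q, Q)) = times(7, Z).
Bind Q := 7; substituting into the one remaining equation that mentions Q gives: times(X2, times(7, 7)) = times(7, Z). Substituting into the earlier binding gives R := 7.
Bind W := pair(empty, node(7, empty, X2)); substituting into the one remaining equation that mentions W gives: pair(L, X) = pair(7, pair(pair(empty, node(7, empty, X2)), empty)).
Decompose times/2: X2 = 7,  times(7, 7) = Z.
Bind X2 := 7; substituting into the one remaining equation that mentions X2 gives: pair(L, X) = pair(7, pair(pair(empty, node(7, empty, 7)), empty)). Substituting into the earlier binding gives W := pair(empty, node(7, empty, 7)).
Bind Z := times(7, 7); no other remaining equation mentions Z.
Decompose pair/2: L = 7,  X = pair(pair(empty, node(7, empty, 7)), empty).
Bind L := 7; no other remaining equation mentions L.
Bind X := pair(pair(empty, node(7, empty, 7)), empty).
MGU = { R -> 7, Q -> 7, W -> pair(empty, node(7, empty, 7)), X2 -> 7, Z -> times(7, 7), L -> 7, X -> pair(pair(empty, node(7, empty, 7)), empty) }, so X -> pair(pair(empty, node(7, empty, 7)), empty).

pair(pair(empty, node(7, empty, 7)), empty)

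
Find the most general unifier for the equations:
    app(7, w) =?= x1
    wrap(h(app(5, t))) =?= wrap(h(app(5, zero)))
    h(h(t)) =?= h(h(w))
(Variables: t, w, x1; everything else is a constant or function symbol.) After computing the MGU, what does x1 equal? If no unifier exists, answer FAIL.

Bind x1 := app(7, w); no other remaining equation mentions x1.
Decompose wrap/1: h(app(5, t)) =?= h(app(5, zero)).
Decompose h/1: app(5, t) =?= app(5, zero).
Decompose app/2: 5 =?= 5,  t =?= zero.
Delete trivial equation 5 =?= 5.
Bind t := zero; substituting into the remaining equation gives: h(h(zero)) =?= h(h(w)).
Decompose h/1: h(zero) =?= h(w).
Decompose h/1: zero =?= w.
Bind w := zero. Substituting into the earlier binding gives x1 := app(7, zero).
MGU = { x1 ↦ app(7, zero), t ↦ zero, w ↦ zero }, so x1 ↦ app(7, zero).

app(7, zero)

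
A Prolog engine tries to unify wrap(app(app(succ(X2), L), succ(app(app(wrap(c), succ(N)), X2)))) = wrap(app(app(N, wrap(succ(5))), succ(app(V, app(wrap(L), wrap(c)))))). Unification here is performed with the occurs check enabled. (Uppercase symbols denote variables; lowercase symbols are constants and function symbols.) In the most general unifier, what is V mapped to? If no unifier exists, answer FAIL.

Decompose wrap/1: app(app(succ(X2), L), succ(app(app(wrap(c), succ(N)), X2))) = app(app(N, wrap(succ(5))), succ(app(V, app(wrap(L), wrap(c))))).
Decompose app/2: app(succ(X2), L) = app(N, wrap(succ(5))),  succ(app(app(wrap(c), succ(N)), X2)) = succ(app(V, app(wrap(L), wrap(c)))).
Decompose app/2: succ(X2) = N,  L = wrap(succ(5)).
Bind N := succ(X2); substituting into the one remaining equation that mentions N gives: succ(app(app(wrap(c), succ(succ(X2))), X2)) = succ(app(V, app(wrap(L), wrap(c)))).
Bind L := wrap(succ(5)); substituting into the remaining equation gives: succ(app(app(wrap(c), succ(succ(X2))), X2)) = succ(app(V, app(wrap(wrap(succ(5))), wrap(c)))).
Decompose succ/1: app(app(wrap(c), succ(succ(X2))), X2) = app(V, app(wrap(wrap(succ(5))), wrap(c))).
Decompose app/2: app(wrap(c), succ(succ(X2))) = V,  X2 = app(wrap(wrap(succ(5))), wrap(c)).
Bind V := app(wrap(c), succ(succ(X2))); no other remaining equation mentions V.
Bind X2 := app(wrap(wrap(succ(5))), wrap(c)). Substituting into the earlier bindings gives N := succ(app(wrap(wrap(succ(5))), wrap(c))), V := app(wrap(c), succ(succ(app(wrap(wrap(succ(5))), wrap(c))))).
MGU = { N = succ(app(wrap(wrap(succ(5))), wrap(c))), L = wrap(succ(5)), V = app(wrap(c), succ(succ(app(wrap(wrap(succ(5))), wrap(c))))), X2 = app(wrap(wrap(succ(5))), wrap(c)) }, so V = app(wrap(c), succ(succ(app(wrap(wrap(succ(5))), wrap(c))))).

app(wrap(c), succ(succ(app(wrap(wrap(succ(5))), wrap(c)))))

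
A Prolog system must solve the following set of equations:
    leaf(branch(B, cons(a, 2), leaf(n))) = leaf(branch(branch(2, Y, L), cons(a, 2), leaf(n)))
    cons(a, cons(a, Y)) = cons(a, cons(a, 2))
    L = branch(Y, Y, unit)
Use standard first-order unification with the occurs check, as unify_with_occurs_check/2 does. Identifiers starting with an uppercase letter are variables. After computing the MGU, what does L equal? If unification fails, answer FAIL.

branch(2, 2, unit)

Decompose leaf/1: branch(B, cons(a, 2), leaf(n)) = branch(branch(2, Y, L), cons(a, 2), leaf(n)).
Decompose branch/3: B = branch(2, Y, L),  cons(a, 2) = cons(a, 2),  leaf(n) = leaf(n).
Bind B := branch(2, Y, L); no other remaining equation mentions B.
Delete trivial equation cons(a, 2) = cons(a, 2).
Delete trivial equation leaf(n) = leaf(n).
Decompose cons/2: a = a,  cons(a, Y) = cons(a, 2).
Delete trivial equation a = a.
Decompose cons/2: a = a,  Y = 2.
Delete trivial equation a = a.
Bind Y := 2; substituting into the remaining equation gives: L = branch(2, 2, unit). Substituting into the earlier binding gives B := branch(2, 2, L).
Bind L := branch(2, 2, unit). Substituting into the earlier binding gives B := branch(2, 2, branch(2, 2, unit)).
MGU = { B ↦ branch(2, 2, branch(2, 2, unit)), Y ↦ 2, L ↦ branch(2, 2, unit) }, so L ↦ branch(2, 2, unit).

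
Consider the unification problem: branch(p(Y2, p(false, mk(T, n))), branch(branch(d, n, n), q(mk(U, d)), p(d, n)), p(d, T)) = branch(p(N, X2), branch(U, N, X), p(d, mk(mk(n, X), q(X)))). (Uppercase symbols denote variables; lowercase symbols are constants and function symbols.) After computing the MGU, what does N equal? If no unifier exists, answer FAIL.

q(mk(branch(d, n, n), d))

Decompose branch/3: p(Y2, p(false, mk(T, n))) = p(N, X2),  branch(branch(d, n, n), q(mk(U, d)), p(d, n)) = branch(U, N, X),  p(d, T) = p(d, mk(mk(n, X), q(X))).
Decompose p/2: Y2 = N,  p(false, mk(T, n)) = X2.
Bind Y2 := N; no other remaining equation mentions Y2.
Bind X2 := p(false, mk(T, n)); no other remaining equation mentions X2.
Decompose branch/3: branch(d, n, n) = U,  q(mk(U, d)) = N,  p(d, n) = X.
Bind U := branch(d, n, n); substituting into the one remaining equation that mentions U gives: q(mk(branch(d, n, n), d)) = N.
Bind N := q(mk(branch(d, n, n), d)); no other remaining equation mentions N. Substituting into the earlier binding gives Y2 := q(mk(branch(d, n, n), d)).
Bind X := p(d, n); substituting into the remaining equation gives: p(d, T) = p(d, mk(mk(n, p(d, n)), q(p(d, n)))).
Decompose p/2: d = d,  T = mk(mk(n, p(d, n)), q(p(d, n))).
Delete trivial equation d = d.
Bind T := mk(mk(n, p(d, n)), q(p(d, n))). Substituting into the earlier binding gives X2 := p(false, mk(mk(mk(n, p(d, n)), q(p(d, n))), n)).
MGU = { Y2 -> q(mk(branch(d, n, n), d)), X2 -> p(false, mk(mk(mk(n, p(d, n)), q(p(d, n))), n)), U -> branch(d, n, n), N -> q(mk(branch(d, n, n), d)), X -> p(d, n), T -> mk(mk(n, p(d, n)), q(p(d, n))) }, so N -> q(mk(branch(d, n, n), d)).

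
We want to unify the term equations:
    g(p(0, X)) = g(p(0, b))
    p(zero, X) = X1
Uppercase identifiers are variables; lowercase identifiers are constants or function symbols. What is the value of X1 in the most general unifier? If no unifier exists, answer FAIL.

p(zero, b)

Decompose g/1: p(0, X) = p(0, b).
Decompose p/2: 0 = 0,  X = b.
Delete trivial equation 0 = 0.
Bind X := b; substituting into the remaining equation gives: p(zero, b) = X1.
Bind X1 := p(zero, b).
MGU = { X -> b, X1 -> p(zero, b) }, so X1 -> p(zero, b).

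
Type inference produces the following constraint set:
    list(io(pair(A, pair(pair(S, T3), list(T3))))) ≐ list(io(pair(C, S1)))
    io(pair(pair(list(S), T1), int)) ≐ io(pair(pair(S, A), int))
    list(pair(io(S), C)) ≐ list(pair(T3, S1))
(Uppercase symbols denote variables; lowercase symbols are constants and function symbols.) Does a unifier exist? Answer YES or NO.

NO

Decompose list/1: io(pair(A, pair(pair(S, T3), list(T3)))) ≐ io(pair(C, S1)).
Decompose io/1: pair(A, pair(pair(S, T3), list(T3))) ≐ pair(C, S1).
Decompose pair/2: A ≐ C,  pair(pair(S, T3), list(T3)) ≐ S1.
Bind A := C; substituting into the one remaining equation that mentions A gives: io(pair(pair(list(S), T1), int)) ≐ io(pair(pair(S, C), int)).
Bind S1 := pair(pair(S, T3), list(T3)); substituting into the one remaining equation that mentions S1 gives: list(pair(io(S), C)) ≐ list(pair(T3, pair(pair(S, T3), list(T3)))).
Decompose io/1: pair(pair(list(S), T1), int) ≐ pair(pair(S, C), int).
Decompose pair/2: pair(list(S), T1) ≐ pair(S, C),  int ≐ int.
Decompose pair/2: list(S) ≐ S,  T1 ≐ C.
Occurs check fails: S occurs in list(S); the equation S ≐ list(S) has no finite solution.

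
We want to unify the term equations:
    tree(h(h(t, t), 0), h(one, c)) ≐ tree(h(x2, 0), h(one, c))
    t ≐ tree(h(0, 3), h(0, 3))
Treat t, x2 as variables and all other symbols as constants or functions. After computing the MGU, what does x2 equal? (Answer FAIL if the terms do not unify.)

Decompose tree/2: h(h(t, t), 0) ≐ h(x2, 0),  h(one, c) ≐ h(one, c).
Decompose h/2: h(t, t) ≐ x2,  0 ≐ 0.
Bind x2 := h(t, t); no other remaining equation mentions x2.
Delete trivial equation 0 ≐ 0.
Delete trivial equation h(one, c) ≐ h(one, c).
Bind t := tree(h(0, 3), h(0, 3)). Substituting into the earlier binding gives x2 := h(tree(h(0, 3), h(0, 3)), tree(h(0, 3), h(0, 3))).
MGU = { x2 := h(tree(h(0, 3), h(0, 3)), tree(h(0, 3), h(0, 3))), t := tree(h(0, 3), h(0, 3)) }, so x2 := h(tree(h(0, 3), h(0, 3)), tree(h(0, 3), h(0, 3))).

h(tree(h(0, 3), h(0, 3)), tree(h(0, 3), h(0, 3)))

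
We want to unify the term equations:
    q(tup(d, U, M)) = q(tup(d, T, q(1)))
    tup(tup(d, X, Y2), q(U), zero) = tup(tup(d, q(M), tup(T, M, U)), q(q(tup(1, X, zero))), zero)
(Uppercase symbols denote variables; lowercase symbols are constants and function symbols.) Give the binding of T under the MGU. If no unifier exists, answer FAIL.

q(tup(1, q(q(1)), zero))

Decompose q/1: tup(d, U, M) = tup(d, T, q(1)).
Decompose tup/3: d = d,  U = T,  M = q(1).
Delete trivial equation d = d.
Bind U := T; substituting into the one remaining equation that mentions U gives: tup(tup(d, X, Y2), q(T), zero) = tup(tup(d, q(M), tup(T, M, T)), q(q(tup(1, X, zero))), zero).
Bind M := q(1); substituting into the remaining equation gives: tup(tup(d, X, Y2), q(T), zero) = tup(tup(d, q(q(1)), tup(T, q(1), T)), q(q(tup(1, X, zero))), zero).
Decompose tup/3: tup(d, X, Y2) = tup(d, q(q(1)), tup(T, q(1), T)),  q(T) = q(q(tup(1, X, zero))),  zero = zero.
Decompose tup/3: d = d,  X = q(q(1)),  Y2 = tup(T, q(1), T).
Delete trivial equation d = d.
Bind X := q(q(1)); substituting into the one remaining equation that mentions X gives: q(T) = q(q(tup(1, q(q(1)), zero))).
Bind Y2 := tup(T, q(1), T); no other remaining equation mentions Y2.
Decompose q/1: T = q(tup(1, q(q(1)), zero)).
Bind T := q(tup(1, q(q(1)), zero)); no other remaining equation mentions T. Substituting into the earlier bindings gives U := q(tup(1, q(q(1)), zero)), Y2 := tup(q(tup(1, q(q(1)), zero)), q(1), q(tup(1, q(q(1)), zero))).
Delete trivial equation zero = zero.
MGU = { U ↦ q(tup(1, q(q(1)), zero)), M ↦ q(1), X ↦ q(q(1)), Y2 ↦ tup(q(tup(1, q(q(1)), zero)), q(1), q(tup(1, q(q(1)), zero))), T ↦ q(tup(1, q(q(1)), zero)) }, so T ↦ q(tup(1, q(q(1)), zero)).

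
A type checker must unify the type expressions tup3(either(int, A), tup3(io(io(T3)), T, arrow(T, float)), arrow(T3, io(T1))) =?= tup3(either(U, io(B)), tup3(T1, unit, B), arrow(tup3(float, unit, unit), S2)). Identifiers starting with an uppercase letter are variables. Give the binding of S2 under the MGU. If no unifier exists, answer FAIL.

Decompose tup3/3: either(int, A) =?= either(U, io(B)),  tup3(io(io(T3)), T, arrow(T, float)) =?= tup3(T1, unit, B),  arrow(T3, io(T1)) =?= arrow(tup3(float, unit, unit), S2).
Decompose either/2: int =?= U,  A =?= io(B).
Bind U := int; no other remaining equation mentions U.
Bind A := io(B); no other remaining equation mentions A.
Decompose tup3/3: io(io(T3)) =?= T1,  T =?= unit,  arrow(T, float) =?= B.
Bind T1 := io(io(T3)); substituting into the one remaining equation that mentions T1 gives: arrow(T3, io(io(io(T3)))) =?= arrow(tup3(float, unit, unit), S2).
Bind T := unit; substituting into the one remaining equation that mentions T gives: arrow(unit, float) =?= B.
Bind B := arrow(unit, float); no other remaining equation mentions B. Substituting into the earlier binding gives A := io(arrow(unit, float)).
Decompose arrow/2: T3 =?= tup3(float, unit, unit),  io(io(io(T3))) =?= S2.
Bind T3 := tup3(float, unit, unit); substituting into the remaining equation gives: io(io(io(tup3(float, unit, unit)))) =?= S2. Substituting into the earlier binding gives T1 := io(io(tup3(float, unit, unit))).
Bind S2 := io(io(io(tup3(float, unit, unit)))).
MGU = { U ↦ int, A ↦ io(arrow(unit, float)), T1 ↦ io(io(tup3(float, unit, unit))), T ↦ unit, B ↦ arrow(unit, float), T3 ↦ tup3(float, unit, unit), S2 ↦ io(io(io(tup3(float, unit, unit)))) }, so S2 ↦ io(io(io(tup3(float, unit, unit)))).

io(io(io(tup3(float, unit, unit))))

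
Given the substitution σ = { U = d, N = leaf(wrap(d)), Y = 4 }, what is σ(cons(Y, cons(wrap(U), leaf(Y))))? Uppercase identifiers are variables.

Replace each occurrence of U with d.
Replace each occurrence of Y with 4.
Result: cons(4, cons(wrap(d), leaf(4))).

cons(4, cons(wrap(d), leaf(4)))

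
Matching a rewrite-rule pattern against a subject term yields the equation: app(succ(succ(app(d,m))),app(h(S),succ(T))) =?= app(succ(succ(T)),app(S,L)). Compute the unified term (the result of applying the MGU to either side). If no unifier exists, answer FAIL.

Decompose app/2: succ(succ(app(d,m))) =?= succ(succ(T)),  app(h(S),succ(T)) =?= app(S,L).
Decompose succ/1: succ(app(d,m)) =?= succ(T).
Decompose succ/1: app(d,m) =?= T.
Bind T := app(d,m); substituting into the remaining equation gives: app(h(S),succ(app(d,m))) =?= app(S,L).
Decompose app/2: h(S) =?= S,  succ(app(d,m)) =?= L.
Occurs check fails: S occurs in h(S); the equation S =?= h(S) has no finite solution.

FAIL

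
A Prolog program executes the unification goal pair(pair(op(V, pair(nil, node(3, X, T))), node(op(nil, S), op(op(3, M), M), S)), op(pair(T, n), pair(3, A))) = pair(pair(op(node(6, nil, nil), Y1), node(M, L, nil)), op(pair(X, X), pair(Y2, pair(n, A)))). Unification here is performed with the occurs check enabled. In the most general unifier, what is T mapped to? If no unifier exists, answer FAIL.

FAIL

Decompose pair/2: pair(op(V, pair(nil, node(3, X, T))), node(op(nil, S), op(op(3, M), M), S)) = pair(op(node(6, nil, nil), Y1), node(M, L, nil)),  op(pair(T, n), pair(3, A)) = op(pair(X, X), pair(Y2, pair(n, A))).
Decompose pair/2: op(V, pair(nil, node(3, X, T))) = op(node(6, nil, nil), Y1),  node(op(nil, S), op(op(3, M), M), S) = node(M, L, nil).
Decompose op/2: V = node(6, nil, nil),  pair(nil, node(3, X, T)) = Y1.
Bind V := node(6, nil, nil); no other remaining equation mentions V.
Bind Y1 := pair(nil, node(3, X, T)); no other remaining equation mentions Y1.
Decompose node/3: op(nil, S) = M,  op(op(3, M), M) = L,  S = nil.
Bind M := op(nil, S); substituting into the one remaining equation that mentions M gives: op(op(3, op(nil, S)), op(nil, S)) = L.
Bind L := op(op(3, op(nil, S)), op(nil, S)); no other remaining equation mentions L.
Bind S := nil; no other remaining equation mentions S. Substituting into the earlier bindings gives M := op(nil, nil), L := op(op(3, op(nil, nil)), op(nil, nil)).
Decompose op/2: pair(T, n) = pair(X, X),  pair(3, A) = pair(Y2, pair(n, A)).
Decompose pair/2: T = X,  n = X.
Bind T := X; no other remaining equation mentions T. Substituting into the earlier binding gives Y1 := pair(nil, node(3, X, X)).
Bind X := n; no other remaining equation mentions X. Substituting into the earlier bindings gives Y1 := pair(nil, node(3, n, n)), T := n.
Decompose pair/2: 3 = Y2,  A = pair(n, A).
Bind Y2 := 3; no other remaining equation mentions Y2.
Occurs check fails: A occurs in pair(n, A); the equation A = pair(n, A) has no finite solution.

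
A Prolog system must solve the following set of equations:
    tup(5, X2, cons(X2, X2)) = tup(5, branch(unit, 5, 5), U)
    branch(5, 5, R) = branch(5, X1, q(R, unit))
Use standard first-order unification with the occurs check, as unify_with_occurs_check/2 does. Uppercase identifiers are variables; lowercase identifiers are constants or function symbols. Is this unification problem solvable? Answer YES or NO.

Decompose tup/3: 5 = 5,  X2 = branch(unit, 5, 5),  cons(X2, X2) = U.
Delete trivial equation 5 = 5.
Bind X2 := branch(unit, 5, 5); substituting into the one remaining equation that mentions X2 gives: cons(branch(unit, 5, 5), branch(unit, 5, 5)) = U.
Bind U := cons(branch(unit, 5, 5), branch(unit, 5, 5)); no other remaining equation mentions U.
Decompose branch/3: 5 = 5,  5 = X1,  R = q(R, unit).
Delete trivial equation 5 = 5.
Bind X1 := 5; no other remaining equation mentions X1.
Occurs check fails: R occurs in q(R, unit); the equation R = q(R, unit) has no finite solution.

NO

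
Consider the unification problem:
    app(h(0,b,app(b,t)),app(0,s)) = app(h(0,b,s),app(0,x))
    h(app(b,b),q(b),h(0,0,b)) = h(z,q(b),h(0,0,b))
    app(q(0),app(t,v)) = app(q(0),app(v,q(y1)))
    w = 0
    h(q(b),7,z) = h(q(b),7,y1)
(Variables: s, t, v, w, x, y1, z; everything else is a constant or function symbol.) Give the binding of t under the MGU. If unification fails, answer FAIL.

Decompose app/2: h(0,b,app(b,t)) = h(0,b,s),  app(0,s) = app(0,x).
Decompose h/3: 0 = 0,  b = b,  app(b,t) = s.
Delete trivial equation 0 = 0.
Delete trivial equation b = b.
Bind s := app(b,t); substituting into the one remaining equation that mentions s gives: app(0,app(b,t)) = app(0,x).
Decompose app/2: 0 = 0,  app(b,t) = x.
Delete trivial equation 0 = 0.
Bind x := app(b,t); no other remaining equation mentions x.
Decompose h/3: app(b,b) = z,  q(b) = q(b),  h(0,0,b) = h(0,0,b).
Bind z := app(b,b); substituting into the one remaining equation that mentions z gives: h(q(b),7,app(b,b)) = h(q(b),7,y1).
Delete trivial equation q(b) = q(b).
Delete trivial equation h(0,0,b) = h(0,0,b).
Decompose app/2: q(0) = q(0),  app(t,v) = app(v,q(y1)).
Delete trivial equation q(0) = q(0).
Decompose app/2: t = v,  v = q(y1).
Bind t := v; no other remaining equation mentions t. Substituting into the earlier bindings gives s := app(b,v), x := app(b,v).
Bind v := q(y1); no other remaining equation mentions v. Substituting into the earlier bindings gives s := app(b,q(y1)), x := app(b,q(y1)), t := q(y1).
Bind w := 0; no other remaining equation mentions w.
Decompose h/3: q(b) = q(b),  7 = 7,  app(b,b) = y1.
Delete trivial equation q(b) = q(b).
Delete trivial equation 7 = 7.
Bind y1 := app(b,b). Substituting into the earlier bindings gives s := app(b,q(app(b,b))), x := app(b,q(app(b,b))), t := q(app(b,b)), v := q(app(b,b)).
MGU = { s -> app(b,q(app(b,b))), x -> app(b,q(app(b,b))), z -> app(b,b), t -> q(app(b,b)), v -> q(app(b,b)), w -> 0, y1 -> app(b,b) }, so t -> q(app(b,b)).

q(app(b,b))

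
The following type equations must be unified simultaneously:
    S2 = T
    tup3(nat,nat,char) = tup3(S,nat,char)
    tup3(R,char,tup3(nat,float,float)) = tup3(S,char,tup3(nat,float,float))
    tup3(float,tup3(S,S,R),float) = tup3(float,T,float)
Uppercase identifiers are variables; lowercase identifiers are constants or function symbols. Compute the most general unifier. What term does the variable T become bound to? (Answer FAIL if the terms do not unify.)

Bind S2 := T; no other remaining equation mentions S2.
Decompose tup3/3: nat = S,  nat = nat,  char = char.
Bind S := nat; substituting into the 2 remaining equations that mention S gives: tup3(R,char,tup3(nat,float,float)) = tup3(nat,char,tup3(nat,float,float)),  tup3(float,tup3(nat,nat,R),float) = tup3(float,T,float).
Delete trivial equation nat = nat.
Delete trivial equation char = char.
Decompose tup3/3: R = nat,  char = char,  tup3(nat,float,float) = tup3(nat,float,float).
Bind R := nat; substituting into the one remaining equation that mentions R gives: tup3(float,tup3(nat,nat,nat),float) = tup3(float,T,float).
Delete trivial equation char = char.
Delete trivial equation tup3(nat,float,float) = tup3(nat,float,float).
Decompose tup3/3: float = float,  tup3(nat,nat,nat) = T,  float = float.
Delete trivial equation float = float.
Bind T := tup3(nat,nat,nat); no other remaining equation mentions T. Substituting into the earlier binding gives S2 := tup3(nat,nat,nat).
Delete trivial equation float = float.
MGU = { S2 := tup3(nat,nat,nat), S := nat, R := nat, T := tup3(nat,nat,nat) }, so T := tup3(nat,nat,nat).

tup3(nat,nat,nat)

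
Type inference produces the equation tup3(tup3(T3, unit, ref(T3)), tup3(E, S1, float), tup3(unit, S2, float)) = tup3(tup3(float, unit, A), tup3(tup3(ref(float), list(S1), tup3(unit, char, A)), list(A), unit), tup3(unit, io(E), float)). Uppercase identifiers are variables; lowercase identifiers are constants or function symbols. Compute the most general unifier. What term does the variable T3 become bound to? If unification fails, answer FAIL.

FAIL

Decompose tup3/3: tup3(T3, unit, ref(T3)) = tup3(float, unit, A),  tup3(E, S1, float) = tup3(tup3(ref(float), list(S1), tup3(unit, char, A)), list(A), unit),  tup3(unit, S2, float) = tup3(unit, io(E), float).
Decompose tup3/3: T3 = float,  unit = unit,  ref(T3) = A.
Bind T3 := float; substituting into the one remaining equation that mentions T3 gives: ref(float) = A.
Delete trivial equation unit = unit.
Bind A := ref(float); substituting into the one remaining equation that mentions A gives: tup3(E, S1, float) = tup3(tup3(ref(float), list(S1), tup3(unit, char, ref(float))), list(ref(float)), unit).
Decompose tup3/3: E = tup3(ref(float), list(S1), tup3(unit, char, ref(float))),  S1 = list(ref(float)),  float = unit.
Bind E := tup3(ref(float), list(S1), tup3(unit, char, ref(float))); substituting into the one remaining equation that mentions E gives: tup3(unit, S2, float) = tup3(unit, io(tup3(ref(float), list(S1), tup3(unit, char, ref(float)))), float).
Bind S1 := list(ref(float)); substituting into the one remaining equation that mentions S1 gives: tup3(unit, S2, float) = tup3(unit, io(tup3(ref(float), list(list(ref(float))), tup3(unit, char, ref(float)))), float). Substituting into the earlier binding gives E := tup3(ref(float), list(list(ref(float))), tup3(unit, char, ref(float))).
Clash: constants float and unit differ; no unifier exists.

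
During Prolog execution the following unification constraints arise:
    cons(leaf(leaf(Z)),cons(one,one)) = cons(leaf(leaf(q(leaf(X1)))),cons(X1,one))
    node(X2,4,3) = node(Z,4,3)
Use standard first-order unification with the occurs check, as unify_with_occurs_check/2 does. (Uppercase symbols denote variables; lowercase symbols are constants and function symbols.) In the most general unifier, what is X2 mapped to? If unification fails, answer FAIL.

Decompose cons/2: leaf(leaf(Z)) = leaf(leaf(q(leaf(X1)))),  cons(one,one) = cons(X1,one).
Decompose leaf/1: leaf(Z) = leaf(q(leaf(X1))).
Decompose leaf/1: Z = q(leaf(X1)).
Bind Z := q(leaf(X1)); substituting into the one remaining equation that mentions Z gives: node(X2,4,3) = node(q(leaf(X1)),4,3).
Decompose cons/2: one = X1,  one = one.
Bind X1 := one; substituting into the one remaining equation that mentions X1 gives: node(X2,4,3) = node(q(leaf(one)),4,3). Substituting into the earlier binding gives Z := q(leaf(one)).
Delete trivial equation one = one.
Decompose node/3: X2 = q(leaf(one)),  4 = 4,  3 = 3.
Bind X2 := q(leaf(one)); no other remaining equation mentions X2.
Delete trivial equation 4 = 4.
Delete trivial equation 3 = 3.
MGU = { Z = q(leaf(one)), X1 = one, X2 = q(leaf(one)) }, so X2 = q(leaf(one)).

q(leaf(one))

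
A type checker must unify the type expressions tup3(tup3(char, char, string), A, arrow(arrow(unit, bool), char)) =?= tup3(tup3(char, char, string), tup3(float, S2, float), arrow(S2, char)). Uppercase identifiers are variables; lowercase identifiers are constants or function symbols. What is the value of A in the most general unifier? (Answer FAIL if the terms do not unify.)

Decompose tup3/3: tup3(char, char, string) =?= tup3(char, char, string),  A =?= tup3(float, S2, float),  arrow(arrow(unit, bool), char) =?= arrow(S2, char).
Delete trivial equation tup3(char, char, string) =?= tup3(char, char, string).
Bind A := tup3(float, S2, float); no other remaining equation mentions A.
Decompose arrow/2: arrow(unit, bool) =?= S2,  char =?= char.
Bind S2 := arrow(unit, bool); no other remaining equation mentions S2. Substituting into the earlier binding gives A := tup3(float, arrow(unit, bool), float).
Delete trivial equation char =?= char.
MGU = { A ↦ tup3(float, arrow(unit, bool), float), S2 ↦ arrow(unit, bool) }, so A ↦ tup3(float, arrow(unit, bool), float).

tup3(float, arrow(unit, bool), float)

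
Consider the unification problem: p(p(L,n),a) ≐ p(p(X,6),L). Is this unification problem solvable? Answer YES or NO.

NO

Decompose p/2: p(L,n) ≐ p(X,6),  a ≐ L.
Decompose p/2: L ≐ X,  n ≐ 6.
Bind L := X; substituting into the one remaining equation that mentions L gives: a ≐ X.
Clash: constants n and 6 differ; no unifier exists.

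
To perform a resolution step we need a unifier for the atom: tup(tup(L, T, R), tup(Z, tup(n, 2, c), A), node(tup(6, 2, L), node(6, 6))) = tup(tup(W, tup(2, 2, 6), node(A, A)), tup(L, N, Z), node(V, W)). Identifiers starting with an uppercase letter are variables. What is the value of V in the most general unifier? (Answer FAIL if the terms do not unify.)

tup(6, 2, node(6, 6))

Decompose tup/3: tup(L, T, R) = tup(W, tup(2, 2, 6), node(A, A)),  tup(Z, tup(n, 2, c), A) = tup(L, N, Z),  node(tup(6, 2, L), node(6, 6)) = node(V, W).
Decompose tup/3: L = W,  T = tup(2, 2, 6),  R = node(A, A).
Bind L := W; substituting into the 2 remaining equations that mention L gives: tup(Z, tup(n, 2, c), A) = tup(W, N, Z),  node(tup(6, 2, W), node(6, 6)) = node(V, W).
Bind T := tup(2, 2, 6); no other remaining equation mentions T.
Bind R := node(A, A); no other remaining equation mentions R.
Decompose tup/3: Z = W,  tup(n, 2, c) = N,  A = Z.
Bind Z := W; substituting into the one remaining equation that mentions Z gives: A = W.
Bind N := tup(n, 2, c); no other remaining equation mentions N.
Bind A := W; no other remaining equation mentions A. Substituting into the earlier binding gives R := node(W, W).
Decompose node/2: tup(6, 2, W) = V,  node(6, 6) = W.
Bind V := tup(6, 2, W); no other remaining equation mentions V.
Bind W := node(6, 6). Substituting into the earlier bindings gives L := node(6, 6), R := node(node(6, 6), node(6, 6)), Z := node(6, 6), A := node(6, 6), V := tup(6, 2, node(6, 6)).
MGU = { L -> node(6, 6), T -> tup(2, 2, 6), R -> node(node(6, 6), node(6, 6)), Z -> node(6, 6), N -> tup(n, 2, c), A -> node(6, 6), V -> tup(6, 2, node(6, 6)), W -> node(6, 6) }, so V -> tup(6, 2, node(6, 6)).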